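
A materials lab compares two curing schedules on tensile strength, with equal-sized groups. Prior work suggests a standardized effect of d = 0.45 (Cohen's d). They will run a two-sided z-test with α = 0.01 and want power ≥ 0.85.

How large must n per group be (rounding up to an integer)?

For power 0.85 need Φ(δ − z_{0.005}) = 0.85, so δ = z_{0.005} + z_{0.15} = 2.576 + 1.036 = 3.612.
(For δ > 0 the lower-tail rejection region contributes negligibly to power, so the one-term inversion is standard.)
δ = d·√(n/2) ⇒ n = 2(δ/d)² = 2 × (3.612 / 0.45)² = 128.87.
Round up to the next whole unit.

n = 129 per group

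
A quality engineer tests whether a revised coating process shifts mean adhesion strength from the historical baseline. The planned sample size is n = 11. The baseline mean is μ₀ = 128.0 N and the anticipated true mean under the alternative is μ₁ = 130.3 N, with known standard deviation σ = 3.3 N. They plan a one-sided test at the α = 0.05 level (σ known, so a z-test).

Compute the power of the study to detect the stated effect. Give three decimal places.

Power ≈ 0.748

Standardized effect: d = |μ₁ − μ₀| / σ = |130.3 − 128.0| / 3.3 = 0.6970
Noncentrality parameter: λ = d·√n = 0.6970 × √11 = 2.3116
Critical value for a one-sided test at α = 0.05: z_α = 1.645.
Power = Φ(λ − 1.645) = Φ(0.667) = 0.7475.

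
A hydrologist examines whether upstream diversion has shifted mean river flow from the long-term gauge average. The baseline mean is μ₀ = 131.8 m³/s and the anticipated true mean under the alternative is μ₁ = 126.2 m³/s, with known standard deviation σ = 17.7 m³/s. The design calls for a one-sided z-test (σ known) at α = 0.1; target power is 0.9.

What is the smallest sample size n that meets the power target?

Standardized effect: d = |μ₁ − μ₀| / σ = |126.2 − 131.8| / 17.7 = 0.3164
For power 0.9 need Φ(δ − z_{0.1}) = 0.9, so δ = z_{0.1} + z_{0.10} = 1.282 + 1.282 = 2.563.
δ = d·√n ⇒ n = (δ/d)² = (2.563 / 0.3164)² = 65.63.
Round up to the next whole unit.

n = 66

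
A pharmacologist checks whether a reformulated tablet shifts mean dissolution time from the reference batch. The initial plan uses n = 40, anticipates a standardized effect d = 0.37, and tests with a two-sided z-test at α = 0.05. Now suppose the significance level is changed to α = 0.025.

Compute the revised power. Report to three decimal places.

δ = d·√n = 0.37 × √40 = 2.3401 (unchanged). New critical value: z_{0.0125} = 2.241.
Revised power = Φ(δ − 2.241) + Φ(−δ − 2.241) = Φ(0.099) + Φ(-4.581) = 0.5393 + 0.0000 = 0.5393.

Power ≈ 0.539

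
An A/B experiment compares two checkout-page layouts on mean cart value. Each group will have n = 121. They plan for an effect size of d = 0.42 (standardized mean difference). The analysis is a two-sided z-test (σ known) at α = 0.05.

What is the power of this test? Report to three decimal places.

Power ≈ 0.904

Noncentrality parameter: δ = d·√(n/2) = 0.42 × √(121/2) = 3.2668
Critical value for a two-sided test at α = 0.05: z_{α/2} = 1.960.
Power = Φ(δ − 1.960) + Φ(−δ − 1.960) = Φ(1.307) + Φ(-5.227) = 0.9044 + 0.0000 = 0.9044.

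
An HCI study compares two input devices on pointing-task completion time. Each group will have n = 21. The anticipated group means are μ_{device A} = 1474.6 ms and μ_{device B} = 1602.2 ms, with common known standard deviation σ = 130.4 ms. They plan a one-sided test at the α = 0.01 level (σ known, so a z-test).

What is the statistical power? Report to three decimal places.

Power ≈ 0.801

Standardized effect: d = |μ_{device A} − μ_{device B}| / σ = |1474.6 − 1602.2| / 130.4 = 0.9785
Noncentrality parameter: δ = d·√(n/2) = 0.9785 × √(21/2) = 3.1708
Critical value for a one-sided test at α = 0.01: z_α = 2.326.
Power = P(Z > 2.326 − δ) = Φ(0.844) = 0.8008.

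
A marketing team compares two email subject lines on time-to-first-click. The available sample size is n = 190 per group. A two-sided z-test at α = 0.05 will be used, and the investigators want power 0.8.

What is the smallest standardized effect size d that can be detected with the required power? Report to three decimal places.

d ≈ 0.287

Required noncentrality: δ = z_{0.025} + z_{0.20} = 1.960 + 0.842 = 2.802.
(Lower-tail contribution to power is negligible for δ > 0.)
δ = d·√(n/2) ⇒ d = δ/√(n/2) = 2.802/√(190/2) = 0.2874.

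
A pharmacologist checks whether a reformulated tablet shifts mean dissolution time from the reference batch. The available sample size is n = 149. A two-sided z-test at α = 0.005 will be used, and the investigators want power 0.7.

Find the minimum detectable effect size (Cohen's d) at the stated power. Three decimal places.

Required noncentrality: δ = z_{0.0025} + z_{0.30} = 2.807 + 0.524 = 3.331.
(The second rejection-region term Φ(−δ − z_{α/2}) is negligible and dropped.)
δ = d·√n ⇒ d = δ/√n = 3.331/√149 = 0.2729.

d ≈ 0.273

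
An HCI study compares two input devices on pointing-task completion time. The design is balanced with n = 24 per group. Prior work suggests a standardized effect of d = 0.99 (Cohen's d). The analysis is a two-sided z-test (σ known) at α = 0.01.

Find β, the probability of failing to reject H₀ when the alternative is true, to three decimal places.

β ≈ 0.197

Noncentrality parameter: δ = d·√(n/2) = 0.99 × √(24/2) = 3.4295
Critical value for a two-sided test at α = 0.01: z_{α/2} = 2.576.
Power = Φ(δ − 2.576) + Φ(−δ − 2.576) = Φ(0.854) + Φ(-6.005) = 0.8033 + 0.0000 = 0.8033.
Type II error: β = 1 − power = 1 − 0.8033 = 0.1967.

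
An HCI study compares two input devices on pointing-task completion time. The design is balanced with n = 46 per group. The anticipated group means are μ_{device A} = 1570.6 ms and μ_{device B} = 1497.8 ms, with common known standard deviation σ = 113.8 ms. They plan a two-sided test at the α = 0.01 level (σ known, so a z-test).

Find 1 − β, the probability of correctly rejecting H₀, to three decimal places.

Standardized effect: d = |μ_{device A} − μ_{device B}| / σ = |1570.6 − 1497.8| / 113.8 = 0.6397
Noncentrality parameter: δ = d·√(n/2) = 0.6397 × √(46/2) = 3.0680
Critical value for a two-sided test at α = 0.01: z_{α/2} = 2.576.
Power = Φ(δ − 2.576) + Φ(−δ − 2.576) = Φ(0.492) + Φ(-5.644) = 0.6887 + 0.0000 = 0.6887.

Power ≈ 0.689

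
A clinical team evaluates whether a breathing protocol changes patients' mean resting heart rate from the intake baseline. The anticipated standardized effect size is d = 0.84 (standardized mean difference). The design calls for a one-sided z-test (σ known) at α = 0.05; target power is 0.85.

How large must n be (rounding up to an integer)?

For power 0.85 need Φ(δ − z_{0.05}) = 0.85, so δ = z_{0.05} + z_{0.15} = 1.645 + 1.036 = 2.681.
δ = d·√n ⇒ n = (δ/d)² = (2.681 / 0.84)² = 10.19.
Round up to the next whole unit.

n = 11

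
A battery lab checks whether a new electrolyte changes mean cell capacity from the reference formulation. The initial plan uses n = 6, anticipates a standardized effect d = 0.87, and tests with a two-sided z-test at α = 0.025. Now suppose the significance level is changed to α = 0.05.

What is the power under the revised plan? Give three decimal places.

Power ≈ 0.568

δ = d·√n = 0.87 × √6 = 2.1311 (unchanged). New critical value: z_{0.025} = 1.960.
Revised power = Φ(δ − 1.960) + Φ(−δ − 1.960) = Φ(0.171) + Φ(-4.091) = 0.5679 + 0.0000 = 0.5679.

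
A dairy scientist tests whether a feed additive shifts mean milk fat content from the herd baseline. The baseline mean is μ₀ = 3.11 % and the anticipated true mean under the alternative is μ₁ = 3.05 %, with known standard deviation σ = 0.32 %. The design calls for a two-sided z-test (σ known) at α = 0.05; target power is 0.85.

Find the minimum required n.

n = 256

Standardized effect: d = |μ₁ − μ₀| / σ = |3.05 − 3.11| / 0.32 = 0.1875
For power 0.85 need Φ(δ − z_{0.025}) = 0.85, so δ = z_{0.025} + z_{0.15} = 1.960 + 1.036 = 2.996.
(For δ > 0 the lower-tail rejection region contributes negligibly to power, so the one-term inversion is standard.)
δ = d·√n ⇒ n = (δ/d)² = (2.996 / 0.1875)² = 255.39.
Round up to the next whole unit.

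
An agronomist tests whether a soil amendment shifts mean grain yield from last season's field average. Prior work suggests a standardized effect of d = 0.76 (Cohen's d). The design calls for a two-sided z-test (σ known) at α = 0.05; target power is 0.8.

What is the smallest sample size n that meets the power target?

n = 14

For power 0.8 need Φ(δ − z_{0.025}) = 0.8, so δ = z_{0.025} + z_{0.20} = 1.960 + 0.842 = 2.802.
(For δ > 0 the lower-tail rejection region contributes negligibly to power, so the one-term inversion is standard.)
δ = d·√n ⇒ n = (δ/d)² = (2.802 / 0.76)² = 13.59.
Round up to the next whole unit.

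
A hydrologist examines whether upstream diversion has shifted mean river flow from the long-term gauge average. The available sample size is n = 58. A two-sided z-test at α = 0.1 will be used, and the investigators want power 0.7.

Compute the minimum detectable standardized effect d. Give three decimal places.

d ≈ 0.285

Need Φ(δ − 1.645) = 0.7, so δ = 1.645 + 0.524 = 2.169.
(Lower-tail contribution to power is negligible for δ > 0.)
δ = d·√n ⇒ d = δ/√n = 2.169/√58 = 0.2848.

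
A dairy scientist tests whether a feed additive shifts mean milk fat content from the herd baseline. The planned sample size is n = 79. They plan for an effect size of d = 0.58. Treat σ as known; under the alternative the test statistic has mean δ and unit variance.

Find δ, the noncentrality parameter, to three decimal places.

δ ≈ 5.155

δ = d·√n = 0.58 × √79 = 5.1552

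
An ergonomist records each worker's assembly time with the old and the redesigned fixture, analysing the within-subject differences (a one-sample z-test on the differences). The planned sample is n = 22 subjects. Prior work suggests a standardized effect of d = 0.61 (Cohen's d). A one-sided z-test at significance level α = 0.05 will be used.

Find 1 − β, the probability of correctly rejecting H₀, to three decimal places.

Noncentrality parameter: δ = d·√n = 0.61 × √22 = 2.8612
One-sided α = 0.05 → critical value z_{0.05} = 1.645.
Power = Φ(δ − 1.645) = Φ(1.216) = 0.8881.

Power ≈ 0.888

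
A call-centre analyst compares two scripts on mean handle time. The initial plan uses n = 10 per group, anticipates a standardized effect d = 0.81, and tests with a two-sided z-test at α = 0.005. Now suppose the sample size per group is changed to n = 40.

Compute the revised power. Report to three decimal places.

With n = 40 per group: δ = d·√(n/2) = 0.81 × √(40/2) = 3.6224. Critical value z_{0.0025} = 2.807.
Revised power = Φ(δ − 2.807) + Φ(−δ − 2.807) = Φ(0.815) + Φ(-6.429) = 0.7926 + 0.0000 = 0.7926.

Power ≈ 0.793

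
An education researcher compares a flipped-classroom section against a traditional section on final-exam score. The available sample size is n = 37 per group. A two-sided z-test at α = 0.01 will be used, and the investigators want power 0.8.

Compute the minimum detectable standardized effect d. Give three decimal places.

d ≈ 0.795

Need Φ(δ − 2.576) = 0.8, so δ = 2.576 + 0.842 = 3.417.
(Lower-tail contribution to power is negligible for δ > 0.)
δ = d·√(n/2) ⇒ d = δ/√(n/2) = 3.417/√(37/2) = 0.7945.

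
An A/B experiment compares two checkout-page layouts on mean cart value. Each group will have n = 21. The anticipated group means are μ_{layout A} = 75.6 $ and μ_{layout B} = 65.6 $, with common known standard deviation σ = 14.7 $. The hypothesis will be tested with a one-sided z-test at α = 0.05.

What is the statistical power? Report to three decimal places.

Standardized effect: d = |μ_{layout A} − μ_{layout B}| / σ = |75.6 − 65.6| / 14.7 = 0.6803
Noncentrality parameter: δ = d·√(n/2) = 0.6803 × √(21/2) = 2.2043
Critical value for a one-sided test at α = 0.05: z_α = 1.645.
Power = P(Z > 1.645 − δ) = Φ(0.559) = 0.7121.

Power ≈ 0.712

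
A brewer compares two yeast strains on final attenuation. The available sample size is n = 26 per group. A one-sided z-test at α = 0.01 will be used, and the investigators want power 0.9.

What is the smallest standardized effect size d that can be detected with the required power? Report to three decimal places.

Need Φ(δ − 2.326) = 0.9, so δ = 2.326 + 1.282 = 3.608.
δ = d·√(n/2) ⇒ d = δ/√(n/2) = 3.608/√(26/2) = 1.0007.

d ≈ 1.001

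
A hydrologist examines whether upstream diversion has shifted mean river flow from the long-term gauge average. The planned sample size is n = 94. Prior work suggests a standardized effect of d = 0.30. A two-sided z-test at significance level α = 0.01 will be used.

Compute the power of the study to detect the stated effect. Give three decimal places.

Power ≈ 0.630

Noncentrality parameter: δ = d·√n = 0.30 × √94 = 2.9086
Critical value for a two-sided test at α = 0.01: z_{α/2} = 2.576.
Power = Φ(δ − 2.576) + Φ(−δ − 2.576) = Φ(0.333) + Φ(-5.484) = 0.6303 + 0.0000 = 0.6303.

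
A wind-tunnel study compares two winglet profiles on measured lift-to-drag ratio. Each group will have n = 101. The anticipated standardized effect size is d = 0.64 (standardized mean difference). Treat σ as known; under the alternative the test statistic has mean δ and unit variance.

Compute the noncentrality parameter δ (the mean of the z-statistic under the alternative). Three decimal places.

δ = d·√(n/2) = 0.64 × √(101/2) = 4.5481

δ ≈ 4.548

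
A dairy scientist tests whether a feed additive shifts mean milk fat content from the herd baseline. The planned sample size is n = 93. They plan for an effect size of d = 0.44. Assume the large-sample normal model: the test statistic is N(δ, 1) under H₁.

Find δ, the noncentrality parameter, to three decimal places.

δ ≈ 4.243

δ = d·√n = 0.44 × √93 = 4.2432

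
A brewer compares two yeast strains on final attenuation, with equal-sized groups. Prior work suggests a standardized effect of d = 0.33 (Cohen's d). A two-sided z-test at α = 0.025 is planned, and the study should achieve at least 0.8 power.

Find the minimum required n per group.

For power 0.8 need Φ(δ − z_{0.0125}) = 0.8, so δ = z_{0.0125} + z_{0.20} = 2.241 + 0.842 = 3.083.
(For δ > 0 the lower-tail rejection region contributes negligibly to power, so the one-term inversion is standard.)
δ = d·√(n/2) ⇒ n = 2(δ/d)² = 2 × (3.083 / 0.33)² = 174.56.
Round up to the next whole unit.

n = 175 per group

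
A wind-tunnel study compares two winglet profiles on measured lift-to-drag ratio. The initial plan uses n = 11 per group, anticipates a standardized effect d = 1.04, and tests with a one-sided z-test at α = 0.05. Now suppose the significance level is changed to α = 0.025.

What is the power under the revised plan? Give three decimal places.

δ = d·√(n/2) = 1.04 × √(11/2) = 2.4390 (unchanged). New critical value: z_{0.025} = 1.960.
Revised power = Φ(δ − 1.960) = Φ(0.479) = 0.6840.

Power ≈ 0.684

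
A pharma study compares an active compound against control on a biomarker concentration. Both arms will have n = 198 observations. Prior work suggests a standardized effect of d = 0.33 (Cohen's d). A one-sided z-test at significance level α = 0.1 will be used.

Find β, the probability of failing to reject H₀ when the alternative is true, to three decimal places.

Noncentrality parameter: δ = d·√(n/2) = 0.33 × √(198/2) = 3.2835
One-sided α = 0.1 → critical value z_{0.1} = 1.282.
Power = P(Z > 1.282 − δ) = Φ(2.002) = 0.9774.
Type II error: β = 1 − power = 1 − 0.9774 = 0.0226.

β ≈ 0.023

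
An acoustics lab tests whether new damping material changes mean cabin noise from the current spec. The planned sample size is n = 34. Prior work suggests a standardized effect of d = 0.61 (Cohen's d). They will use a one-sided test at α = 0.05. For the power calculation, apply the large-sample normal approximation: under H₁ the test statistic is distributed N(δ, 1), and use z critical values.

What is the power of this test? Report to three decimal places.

Noncentrality parameter: δ = d·√n = 0.61 × √34 = 3.5569
Critical value for a one-sided test at α = 0.05: z_α = 1.645.
Power = P(Z > 1.645 − δ) = Φ(1.912) = 0.9721.

Power ≈ 0.972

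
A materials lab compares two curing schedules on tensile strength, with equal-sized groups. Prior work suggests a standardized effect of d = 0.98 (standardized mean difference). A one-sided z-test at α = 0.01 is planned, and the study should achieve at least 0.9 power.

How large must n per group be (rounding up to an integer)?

n = 28 per group

For power 0.9 need Φ(δ − z_{0.01}) = 0.9, so δ = z_{0.01} + z_{0.10} = 2.326 + 1.282 = 3.608.
δ = d·√(n/2) ⇒ n = 2(δ/d)² = 2 × (3.608 / 0.98)² = 27.11.
Round up to the next whole unit.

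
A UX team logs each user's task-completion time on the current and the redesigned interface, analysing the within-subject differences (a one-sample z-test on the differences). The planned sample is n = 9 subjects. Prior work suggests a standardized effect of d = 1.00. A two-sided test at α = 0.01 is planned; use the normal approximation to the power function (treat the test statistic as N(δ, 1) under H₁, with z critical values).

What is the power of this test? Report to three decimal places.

Noncentrality parameter: δ = d·√n = 1.00 × √9 = 3.0000
Two-sided α = 0.01 → critical value z_{0.005} = 2.576.
Power = Φ(δ − 2.576) + Φ(−δ − 2.576) = Φ(0.424) + Φ(-5.576) = 0.6643 + 0.0000 = 0.6643.

Power ≈ 0.664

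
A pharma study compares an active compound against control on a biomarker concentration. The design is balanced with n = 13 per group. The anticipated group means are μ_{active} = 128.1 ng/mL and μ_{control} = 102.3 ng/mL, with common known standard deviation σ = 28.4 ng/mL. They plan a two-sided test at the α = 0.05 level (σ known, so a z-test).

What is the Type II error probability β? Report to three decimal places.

Standardized effect: d = |μ_{active} − μ_{control}| / σ = |128.1 − 102.3| / 28.4 = 0.9085
Noncentrality parameter: δ = d·√(n/2) = 0.9085 × √(13/2) = 2.3161
Two-sided α = 0.05 → critical value z_{0.025} = 1.960.
Power = Φ(δ − 1.960) + Φ(−δ − 1.960) = Φ(0.356) + Φ(-4.276) = 0.6391 + 0.0000 = 0.6391.
Type II error: β = 1 − power = 1 − 0.6391 = 0.3609.

β ≈ 0.361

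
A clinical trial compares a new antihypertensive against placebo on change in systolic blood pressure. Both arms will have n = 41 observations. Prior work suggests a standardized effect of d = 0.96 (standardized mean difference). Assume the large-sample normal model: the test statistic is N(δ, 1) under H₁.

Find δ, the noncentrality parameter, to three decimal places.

δ ≈ 4.347

δ = d·√(n/2) = 0.96 × √(41/2) = 4.3466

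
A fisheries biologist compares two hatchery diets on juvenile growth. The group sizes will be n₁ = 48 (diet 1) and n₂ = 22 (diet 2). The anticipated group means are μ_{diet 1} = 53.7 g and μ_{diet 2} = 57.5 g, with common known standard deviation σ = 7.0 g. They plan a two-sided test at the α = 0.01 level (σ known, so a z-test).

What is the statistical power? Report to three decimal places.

Power ≈ 0.320

Standardized effect: d = |μ_{diet 1} − μ_{diet 2}| / σ = |53.7 − 57.5| / 7.0 = 0.5429
Noncentrality parameter: λ = d / √(1/n₁ + 1/n₂) = 0.5429 / √(1/48 + 1/22) = 2.1085
Two-sided α = 0.01 → critical value z_{0.005} = 2.576.
Power = Φ(λ − 2.576) + Φ(−λ − 2.576) = Φ(-0.467) + Φ(-4.684) = 0.3201 + 0.0000 = 0.3201.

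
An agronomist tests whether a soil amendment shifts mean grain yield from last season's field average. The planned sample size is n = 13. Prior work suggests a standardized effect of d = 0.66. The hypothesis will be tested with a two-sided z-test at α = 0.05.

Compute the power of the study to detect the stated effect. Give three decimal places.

Power ≈ 0.663

Noncentrality parameter: δ = d·√n = 0.66 × √13 = 2.3797
Critical value for a two-sided test at α = 0.05: z_{α/2} = 1.960.
Power = Φ(δ − 1.960) + Φ(−δ − 1.960) = Φ(0.420) + Φ(-4.340) = 0.6626 + 0.0000 = 0.6627.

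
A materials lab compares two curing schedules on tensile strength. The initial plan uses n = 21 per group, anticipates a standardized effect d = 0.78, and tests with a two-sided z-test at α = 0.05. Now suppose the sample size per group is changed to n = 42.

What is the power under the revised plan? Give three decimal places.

Power ≈ 0.947

With n = 42 per group: δ = d·√(n/2) = 0.78 × √(42/2) = 3.5744. Critical value z_{0.025} = 1.960.
Revised power = Φ(δ − 1.960) + Φ(−δ − 1.960) = Φ(1.614) + Φ(-5.534) = 0.9468 + 0.0000 = 0.9468.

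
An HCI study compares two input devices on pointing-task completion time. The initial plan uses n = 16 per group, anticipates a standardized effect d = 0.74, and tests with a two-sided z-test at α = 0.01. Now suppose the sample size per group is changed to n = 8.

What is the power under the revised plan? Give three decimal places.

Power ≈ 0.137

With n = 8 per group: δ = d·√(n/2) = 0.74 × √(8/2) = 1.4800. Critical value z_{0.005} = 2.576.
Revised power = Φ(δ − 2.576) + Φ(−δ − 2.576) = Φ(-1.096) + Φ(-4.056) = 0.1366 + 0.0000 = 0.1366.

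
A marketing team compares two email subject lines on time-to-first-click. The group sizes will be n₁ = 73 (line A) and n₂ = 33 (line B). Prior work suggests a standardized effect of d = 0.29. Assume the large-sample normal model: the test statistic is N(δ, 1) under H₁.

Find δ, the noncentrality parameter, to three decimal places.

δ ≈ 1.382

δ = d / √(1/n₁ + 1/n₂) = 0.29 / √(1/73 + 1/33) = 1.3825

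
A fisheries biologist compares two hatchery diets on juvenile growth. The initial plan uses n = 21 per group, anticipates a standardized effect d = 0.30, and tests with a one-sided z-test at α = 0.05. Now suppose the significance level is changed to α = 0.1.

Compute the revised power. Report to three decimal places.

Power ≈ 0.378

δ = d·√(n/2) = 0.30 × √(21/2) = 0.9721 (unchanged). New critical value: z_{0.1} = 1.282.
Revised power = Φ(δ − 1.282) = Φ(-0.309) = 0.3785.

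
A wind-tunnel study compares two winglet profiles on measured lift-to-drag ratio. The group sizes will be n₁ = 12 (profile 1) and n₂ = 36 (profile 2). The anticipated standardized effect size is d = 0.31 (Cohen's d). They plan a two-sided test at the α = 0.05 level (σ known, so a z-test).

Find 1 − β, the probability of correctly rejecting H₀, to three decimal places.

Power ≈ 0.153

Noncentrality parameter: λ = d / √(1/n₁ + 1/n₂) = 0.31 / √(1/12 + 1/36) = 0.9300
Critical value for a two-sided test at α = 0.05: z_{α/2} = 1.960.
Power = Φ(λ − 1.960) + Φ(−λ − 1.960) = Φ(-1.030) + Φ(-2.890) = 0.1515 + 0.0019 = 0.1534.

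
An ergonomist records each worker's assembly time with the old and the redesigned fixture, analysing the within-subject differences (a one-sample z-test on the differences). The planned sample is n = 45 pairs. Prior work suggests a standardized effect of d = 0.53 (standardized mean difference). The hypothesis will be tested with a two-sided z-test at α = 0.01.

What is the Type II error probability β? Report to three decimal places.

β ≈ 0.164

Noncentrality parameter: δ = d·√n = 0.53 × √45 = 3.5553
Critical value for a two-sided test at α = 0.01: z_{α/2} = 2.576.
Power = Φ(δ − 2.576) + Φ(−δ − 2.576) = Φ(0.980) + Φ(-6.131) = 0.8363 + 0.0000 = 0.8363.
Type II error: β = 1 − power = 1 − 0.8363 = 0.1637.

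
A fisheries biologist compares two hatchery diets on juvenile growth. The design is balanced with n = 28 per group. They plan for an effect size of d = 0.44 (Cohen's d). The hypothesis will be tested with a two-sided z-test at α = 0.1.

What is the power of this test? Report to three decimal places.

Noncentrality parameter: δ = d·√(n/2) = 0.44 × √(28/2) = 1.6463
Two-sided α = 0.1 → critical value z_{0.05} = 1.645.
Power = Φ(δ − 1.645) + Φ(−δ − 1.645) = Φ(0.001) + Φ(-3.291) = 0.5006 + 0.0005 = 0.5011.

Power ≈ 0.501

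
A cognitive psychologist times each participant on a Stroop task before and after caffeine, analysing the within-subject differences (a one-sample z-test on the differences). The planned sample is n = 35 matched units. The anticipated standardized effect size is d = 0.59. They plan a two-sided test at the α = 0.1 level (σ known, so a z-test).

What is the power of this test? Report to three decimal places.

Power ≈ 0.968

Noncentrality parameter: λ = d·√n = 0.59 × √35 = 3.4905
Two-sided α = 0.1 → critical value z_{0.05} = 1.645.
Power = Φ(λ − 1.645) + Φ(−λ − 1.645) = Φ(1.846) + Φ(-5.135) = 0.9675 + 0.0000 = 0.9675.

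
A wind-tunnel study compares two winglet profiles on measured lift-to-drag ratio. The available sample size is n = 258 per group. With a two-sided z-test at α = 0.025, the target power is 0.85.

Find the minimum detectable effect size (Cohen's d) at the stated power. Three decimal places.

d ≈ 0.289

Required noncentrality: δ = z_{0.0125} + z_{0.15} = 2.241 + 1.036 = 3.278.
(The second rejection-region term Φ(−δ − z_{α/2}) is negligible and dropped.)
δ = d·√(n/2) ⇒ d = δ/√(n/2) = 3.278/√(258/2) = 0.2886.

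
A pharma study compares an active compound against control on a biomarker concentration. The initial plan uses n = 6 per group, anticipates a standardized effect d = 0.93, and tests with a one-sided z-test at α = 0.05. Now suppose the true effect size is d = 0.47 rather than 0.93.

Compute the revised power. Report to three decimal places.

Power ≈ 0.203

With d = 0.47: δ = d·√(n/2) = 0.47 × √(6/2) = 0.8141. Critical value z_{0.05} = 1.645.
Revised power = Φ(δ − 1.645) = Φ(-0.831) = 0.2030.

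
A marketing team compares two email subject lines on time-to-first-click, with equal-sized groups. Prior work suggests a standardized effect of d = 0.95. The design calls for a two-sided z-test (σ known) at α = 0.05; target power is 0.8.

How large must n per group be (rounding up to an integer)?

For power 0.8 need Φ(δ − z_{0.025}) = 0.8, so δ = z_{0.025} + z_{0.20} = 1.960 + 0.842 = 2.802.
(Ignoring the negligible lower-tail rejection probability gives the usual closed-form inversion.)
δ = d·√(n/2) ⇒ n = 2(δ/d)² = 2 × (2.802 / 0.95)² = 17.39.
Rounding up, n = 18 per group.

n = 18 per group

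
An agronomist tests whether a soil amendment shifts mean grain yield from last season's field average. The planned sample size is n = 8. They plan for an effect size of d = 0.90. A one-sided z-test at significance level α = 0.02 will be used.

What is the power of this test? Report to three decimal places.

Noncentrality parameter: δ = d·√n = 0.90 × √8 = 2.5456
Critical value for a one-sided test at α = 0.02: z_α = 2.054.
Power = P(Z > 2.054 − δ) = Φ(0.492) = 0.6886.

Power ≈ 0.689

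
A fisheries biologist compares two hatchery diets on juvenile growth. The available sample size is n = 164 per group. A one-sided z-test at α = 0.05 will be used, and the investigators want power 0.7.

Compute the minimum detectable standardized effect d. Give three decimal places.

d ≈ 0.240

Need Φ(δ − 1.645) = 0.7, so δ = 1.645 + 0.524 = 2.169.
δ = d·√(n/2) ⇒ d = δ/√(n/2) = 2.169/√(164/2) = 0.2396.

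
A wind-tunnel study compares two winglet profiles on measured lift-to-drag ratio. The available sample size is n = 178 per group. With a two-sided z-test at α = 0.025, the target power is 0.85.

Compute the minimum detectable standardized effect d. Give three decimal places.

d ≈ 0.347

Need Φ(δ − 2.241) = 0.85, so δ = 2.241 + 1.036 = 3.278.
(Lower-tail contribution to power is negligible for δ > 0.)
δ = d·√(n/2) ⇒ d = δ/√(n/2) = 3.278/√(178/2) = 0.3474.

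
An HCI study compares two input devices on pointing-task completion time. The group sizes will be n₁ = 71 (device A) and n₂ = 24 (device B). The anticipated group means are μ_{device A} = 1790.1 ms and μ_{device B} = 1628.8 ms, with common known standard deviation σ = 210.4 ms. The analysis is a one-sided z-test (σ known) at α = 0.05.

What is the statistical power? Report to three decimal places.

Standardized effect: d = |μ_{device A} − μ_{device B}| / σ = |1790.1 − 1628.8| / 210.4 = 0.7666
Noncentrality parameter: δ = d / √(1/n₁ + 1/n₂) = 0.7666 / √(1/71 + 1/24) = 3.2468
Critical value for a one-sided test at α = 0.05: z_α = 1.645.
Power = Φ(δ − 1.645) = Φ(1.602) = 0.9454.

Power ≈ 0.945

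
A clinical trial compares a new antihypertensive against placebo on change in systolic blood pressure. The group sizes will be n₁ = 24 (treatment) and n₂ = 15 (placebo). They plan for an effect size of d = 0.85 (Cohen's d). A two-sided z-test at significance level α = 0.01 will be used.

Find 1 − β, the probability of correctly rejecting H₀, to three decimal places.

Noncentrality parameter: λ = d / √(1/n₁ + 1/n₂) = 0.85 / √(1/24 + 1/15) = 2.5825
Critical value for a two-sided test at α = 0.01: z_{α/2} = 2.576.
Power = Φ(λ − 2.576) + Φ(−λ − 2.576) = Φ(0.007) + Φ(-5.158) = 0.5027 + 0.0000 = 0.5027.

Power ≈ 0.503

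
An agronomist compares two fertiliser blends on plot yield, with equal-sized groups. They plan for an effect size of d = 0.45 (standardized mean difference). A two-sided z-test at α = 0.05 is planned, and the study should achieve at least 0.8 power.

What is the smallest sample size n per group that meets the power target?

n = 78 per group

For power 0.8 need Φ(δ − z_{0.025}) = 0.8, so δ = z_{0.025} + z_{0.20} = 1.960 + 0.842 = 2.802.
(For δ > 0 the lower-tail rejection region contributes negligibly to power, so the one-term inversion is standard.)
δ = d·√(n/2) ⇒ n = 2(δ/d)² = 2 × (2.802 / 0.45)² = 77.52.
Round up to the next whole unit.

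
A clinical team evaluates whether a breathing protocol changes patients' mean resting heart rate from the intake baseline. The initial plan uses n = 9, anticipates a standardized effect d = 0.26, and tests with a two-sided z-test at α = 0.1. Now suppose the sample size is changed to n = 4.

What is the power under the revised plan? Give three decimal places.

With n = 4: δ = d·√n = 0.26 × √4 = 0.5200. Critical value z_{0.05} = 1.645.
Revised power = Φ(δ − 1.645) + Φ(−δ − 1.645) = Φ(-1.125) + Φ(-2.165) = 0.1303 + 0.0152 = 0.1455.

Power ≈ 0.146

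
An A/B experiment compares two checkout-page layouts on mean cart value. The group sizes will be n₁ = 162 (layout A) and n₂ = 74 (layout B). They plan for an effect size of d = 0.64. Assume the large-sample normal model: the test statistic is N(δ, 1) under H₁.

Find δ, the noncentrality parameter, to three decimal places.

δ = d / √(1/n₁ + 1/n₂) = 0.64 / √(1/162 + 1/74) = 4.5614

δ ≈ 4.561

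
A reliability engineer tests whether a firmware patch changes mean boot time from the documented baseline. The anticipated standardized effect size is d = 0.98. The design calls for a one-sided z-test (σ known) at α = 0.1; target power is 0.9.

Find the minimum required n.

n = 7

For power 0.9 need Φ(δ − z_{0.1}) = 0.9, so δ = z_{0.1} + z_{0.10} = 1.282 + 1.282 = 2.563.
δ = d·√n ⇒ n = (δ/d)² = (2.563 / 0.98)² = 6.84.
Round up to the next whole unit.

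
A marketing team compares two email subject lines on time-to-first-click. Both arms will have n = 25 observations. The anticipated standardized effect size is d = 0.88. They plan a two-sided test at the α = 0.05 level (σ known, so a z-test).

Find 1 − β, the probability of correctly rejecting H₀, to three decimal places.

Power ≈ 0.875

Noncentrality parameter: δ = d·√(n/2) = 0.88 × √(25/2) = 3.1113
Two-sided α = 0.05 → critical value z_{0.025} = 1.960.
Power = Φ(δ − 1.960) + Φ(−δ − 1.960) = Φ(1.151) + Φ(-5.071) = 0.8752 + 0.0000 = 0.8752.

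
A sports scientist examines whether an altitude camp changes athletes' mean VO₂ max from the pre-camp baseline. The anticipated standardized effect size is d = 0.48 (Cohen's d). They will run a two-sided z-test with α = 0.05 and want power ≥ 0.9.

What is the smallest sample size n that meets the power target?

Set Φ(δ − 1.960) = 0.9; then δ − 1.960 = Φ⁻¹(0.9) = 1.282, giving δ = 3.242.
(Ignoring the negligible lower-tail rejection probability gives the usual closed-form inversion.)
δ = d·√n ⇒ n = (δ/d)² = (3.242 / 0.48)² = 45.61.
Rounding up, n = 46.

n = 46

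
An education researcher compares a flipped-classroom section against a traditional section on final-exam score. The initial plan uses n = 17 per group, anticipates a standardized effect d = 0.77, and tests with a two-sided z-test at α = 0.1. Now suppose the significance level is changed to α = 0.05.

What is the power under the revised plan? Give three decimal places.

δ = d·√(n/2) = 0.77 × √(17/2) = 2.2449 (unchanged). New critical value: z_{0.025} = 1.960.
Revised power = Φ(δ − 1.960) + Φ(−δ − 1.960) = Φ(0.285) + Φ(-4.205) = 0.6122 + 0.0000 = 0.6122.

Power ≈ 0.612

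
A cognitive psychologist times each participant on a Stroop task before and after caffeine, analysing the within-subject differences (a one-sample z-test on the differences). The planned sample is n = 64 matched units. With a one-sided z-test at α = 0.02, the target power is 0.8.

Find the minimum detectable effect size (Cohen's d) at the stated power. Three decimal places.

d ≈ 0.362

Need Φ(δ − 2.054) = 0.8, so δ = 2.054 + 0.842 = 2.895.
δ = d·√n ⇒ d = δ/√n = 2.895/√64 = 0.3619.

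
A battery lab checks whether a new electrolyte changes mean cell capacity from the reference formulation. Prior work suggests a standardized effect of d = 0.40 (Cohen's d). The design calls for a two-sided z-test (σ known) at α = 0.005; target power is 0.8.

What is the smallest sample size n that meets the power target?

n = 84

Set Φ(δ − 2.807) = 0.8; then δ − 2.807 = Φ⁻¹(0.8) = 0.842, giving δ = 3.649.
(For δ > 0 the lower-tail rejection region contributes negligibly to power, so the one-term inversion is standard.)
δ = d·√n ⇒ n = (δ/d)² = (3.649 / 0.40)² = 83.20.
Round up to the next whole unit.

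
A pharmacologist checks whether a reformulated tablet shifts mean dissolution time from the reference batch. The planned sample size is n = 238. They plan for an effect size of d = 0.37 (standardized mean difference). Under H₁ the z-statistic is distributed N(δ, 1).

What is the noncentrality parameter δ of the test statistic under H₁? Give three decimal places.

δ ≈ 5.708

δ = d·√n = 0.37 × √238 = 5.7081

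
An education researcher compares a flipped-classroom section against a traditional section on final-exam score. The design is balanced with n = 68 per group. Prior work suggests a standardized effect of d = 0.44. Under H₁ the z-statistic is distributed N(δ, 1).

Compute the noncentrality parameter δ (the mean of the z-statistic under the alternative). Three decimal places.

δ ≈ 2.566

δ = d·√(n/2) = 0.44 × √(68/2) = 2.5656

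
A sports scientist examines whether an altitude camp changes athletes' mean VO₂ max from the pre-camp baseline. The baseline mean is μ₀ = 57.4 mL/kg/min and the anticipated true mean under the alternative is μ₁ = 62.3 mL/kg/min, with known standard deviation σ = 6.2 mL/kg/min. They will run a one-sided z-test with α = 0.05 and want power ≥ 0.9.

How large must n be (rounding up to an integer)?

n = 14

Standardized effect: d = |μ₁ − μ₀| / σ = |62.3 − 57.4| / 6.2 = 0.7903
For power 0.9 need Φ(δ − z_{0.05}) = 0.9, so δ = z_{0.05} + z_{0.10} = 1.645 + 1.282 = 2.926.
δ = d·√n ⇒ n = (δ/d)² = (2.926 / 0.7903)² = 13.71.
Rounding up, n = 14.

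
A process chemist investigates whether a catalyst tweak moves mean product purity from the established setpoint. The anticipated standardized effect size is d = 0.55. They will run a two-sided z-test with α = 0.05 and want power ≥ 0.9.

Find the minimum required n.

Set Φ(δ − 1.960) = 0.9; then δ − 1.960 = Φ⁻¹(0.9) = 1.282, giving δ = 3.242.
(For δ > 0 the lower-tail rejection region contributes negligibly to power, so the one-term inversion is standard.)
δ = d·√n ⇒ n = (δ/d)² = (3.242 / 0.55)² = 34.74.
Rounding up, n = 35.

n = 35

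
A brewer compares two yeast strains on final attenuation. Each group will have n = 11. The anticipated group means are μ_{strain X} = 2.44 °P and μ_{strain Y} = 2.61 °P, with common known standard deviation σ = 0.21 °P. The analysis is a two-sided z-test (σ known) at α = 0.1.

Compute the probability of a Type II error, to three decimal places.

β ≈ 0.400

Standardized effect: d = |μ_{strain X} − μ_{strain Y}| / σ = |2.44 − 2.61| / 0.21 = 0.8095
Noncentrality parameter: δ = d·√(n/2) = 0.8095 × √(11/2) = 1.8985
Two-sided α = 0.1 → critical value z_{0.05} = 1.645.
Power = Φ(δ − 1.645) + Φ(−δ − 1.645) = Φ(0.254) + Φ(-3.543) = 0.6001 + 0.0002 = 0.6003.
Type II error: β = 1 − power = 1 − 0.6003 = 0.3997.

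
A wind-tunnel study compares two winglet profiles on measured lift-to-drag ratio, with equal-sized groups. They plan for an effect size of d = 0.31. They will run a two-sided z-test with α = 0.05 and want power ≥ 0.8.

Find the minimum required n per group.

n = 164 per group

Set Φ(δ − 1.960) = 0.8; then δ − 1.960 = Φ⁻¹(0.8) = 0.842, giving δ = 2.802.
(Ignoring the negligible lower-tail rejection probability gives the usual closed-form inversion.)
δ = d·√(n/2) ⇒ n = 2(δ/d)² = 2 × (2.802 / 0.31)² = 163.35.
Round up to the next whole unit.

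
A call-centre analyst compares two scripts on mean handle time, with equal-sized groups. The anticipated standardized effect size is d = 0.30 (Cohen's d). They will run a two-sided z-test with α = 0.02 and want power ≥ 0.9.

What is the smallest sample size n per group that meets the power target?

n = 290 per group

For power 0.9 need Φ(δ − z_{0.01}) = 0.9, so δ = z_{0.01} + z_{0.10} = 2.326 + 1.282 = 3.608.
(For δ > 0 the lower-tail rejection region contributes negligibly to power, so the one-term inversion is standard.)
δ = d·√(n/2) ⇒ n = 2(δ/d)² = 2 × (3.608 / 0.30)² = 289.27.
Rounding up, n = 290 per group.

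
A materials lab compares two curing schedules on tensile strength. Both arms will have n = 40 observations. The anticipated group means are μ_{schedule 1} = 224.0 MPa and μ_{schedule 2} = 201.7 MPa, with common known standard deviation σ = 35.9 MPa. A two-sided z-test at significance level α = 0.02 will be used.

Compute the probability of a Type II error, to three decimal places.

β ≈ 0.326

Standardized effect: d = |μ_{schedule 1} − μ_{schedule 2}| / σ = |224.0 − 201.7| / 35.9 = 0.6212
Noncentrality parameter: δ = d·√(n/2) = 0.6212 × √(40/2) = 2.7780
Critical value for a two-sided test at α = 0.02: z_{α/2} = 2.326.
Power = Φ(δ − 2.326) + Φ(−δ − 2.326) = Φ(0.452) + Φ(-5.104) = 0.6742 + 0.0000 = 0.6742.
Type II error: β = 1 − power = 1 − 0.6742 = 0.3258.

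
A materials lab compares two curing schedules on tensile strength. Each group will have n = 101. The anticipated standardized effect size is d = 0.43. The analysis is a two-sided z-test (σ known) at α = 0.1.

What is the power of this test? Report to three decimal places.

Power ≈ 0.921

Noncentrality parameter: δ = d·√(n/2) = 0.43 × √(101/2) = 3.0557
Critical value for a two-sided test at α = 0.1: z_{α/2} = 1.645.
Power = Φ(δ − 1.645) + Φ(−δ − 1.645) = Φ(1.411) + Φ(-4.701) = 0.9209 + 0.0000 = 0.9209.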